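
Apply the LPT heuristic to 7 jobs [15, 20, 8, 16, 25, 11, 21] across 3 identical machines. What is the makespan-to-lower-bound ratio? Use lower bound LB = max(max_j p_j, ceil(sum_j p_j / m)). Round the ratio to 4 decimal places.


LPT order: [25, 21, 20, 16, 15, 11, 8]
Machine loads after assignment: [44, 36, 36]
LPT makespan = 44
Lower bound = max(max_job, ceil(total/3)) = max(25, 39) = 39
Ratio = 44 / 39 = 1.1282

1.1282


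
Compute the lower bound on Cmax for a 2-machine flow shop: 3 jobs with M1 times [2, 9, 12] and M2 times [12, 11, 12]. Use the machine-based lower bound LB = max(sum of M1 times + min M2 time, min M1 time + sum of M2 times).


LB1 = sum(M1 times) + min(M2 times) = 23 + 11 = 34
LB2 = min(M1 times) + sum(M2 times) = 2 + 35 = 37
Lower bound = max(LB1, LB2) = max(34, 37) = 37

37


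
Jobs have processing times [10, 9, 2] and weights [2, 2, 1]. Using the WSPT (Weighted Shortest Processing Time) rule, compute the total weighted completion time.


Compute p/w ratios and sort ascending (WSPT): [(2, 1), (9, 2), (10, 2)]
Compute weighted completion times:
  Job (p=2,w=1): C=2, w*C=1*2=2
  Job (p=9,w=2): C=11, w*C=2*11=22
  Job (p=10,w=2): C=21, w*C=2*21=42
Total weighted completion time = 66

66


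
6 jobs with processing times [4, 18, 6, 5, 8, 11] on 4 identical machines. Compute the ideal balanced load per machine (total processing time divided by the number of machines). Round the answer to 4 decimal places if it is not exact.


Total processing time = 4 + 18 + 6 + 5 + 8 + 11 = 52
Number of machines = 4
Ideal balanced load = 52 / 4 = 13.0

13.0


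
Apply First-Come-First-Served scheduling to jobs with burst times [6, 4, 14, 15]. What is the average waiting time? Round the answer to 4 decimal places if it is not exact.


FCFS order (as given): [6, 4, 14, 15]
Waiting times:
  Job 1: wait = 0
  Job 2: wait = 6
  Job 3: wait = 10
  Job 4: wait = 24
Sum of waiting times = 40
Average waiting time = 40/4 = 10.0

10.0


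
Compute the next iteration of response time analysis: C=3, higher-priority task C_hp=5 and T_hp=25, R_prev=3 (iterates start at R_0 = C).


R_next = C + ceil(R_prev / T_hp) * C_hp
ceil(3 / 25) = ceil(0.12) = 1
Interference = 1 * 5 = 5
R_next = 3 + 5 = 8

8


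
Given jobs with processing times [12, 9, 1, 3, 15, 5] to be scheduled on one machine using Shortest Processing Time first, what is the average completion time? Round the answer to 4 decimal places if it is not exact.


Sort jobs by processing time (SPT order): [1, 3, 5, 9, 12, 15]
Compute completion times sequentially:
  Job 1: processing = 1, completes at 1
  Job 2: processing = 3, completes at 4
  Job 3: processing = 5, completes at 9
  Job 4: processing = 9, completes at 18
  Job 5: processing = 12, completes at 30
  Job 6: processing = 15, completes at 45
Sum of completion times = 107
Average completion time = 107/6 = 17.8333

17.8333


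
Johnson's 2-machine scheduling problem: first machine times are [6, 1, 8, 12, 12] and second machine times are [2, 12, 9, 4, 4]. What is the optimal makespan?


Apply Johnson's rule:
  Group 1 (a <= b): [(2, 1, 12), (3, 8, 9)]
  Group 2 (a > b): [(4, 12, 4), (5, 12, 4), (1, 6, 2)]
Optimal job order: [2, 3, 4, 5, 1]
Schedule:
  Job 2: M1 done at 1, M2 done at 13
  Job 3: M1 done at 9, M2 done at 22
  Job 4: M1 done at 21, M2 done at 26
  Job 5: M1 done at 33, M2 done at 37
  Job 1: M1 done at 39, M2 done at 41
Makespan = 41

41


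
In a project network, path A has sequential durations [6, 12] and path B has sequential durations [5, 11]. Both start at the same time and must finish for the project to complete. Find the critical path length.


Path A total = 6 + 12 = 18
Path B total = 5 + 11 = 16
Critical path = longest path = max(18, 16) = 18

18


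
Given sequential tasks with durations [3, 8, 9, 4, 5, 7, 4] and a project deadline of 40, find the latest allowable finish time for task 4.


LF(activity 4) = deadline - sum of successor durations
Successors: activities 5 through 7 with durations [5, 7, 4]
Sum of successor durations = 16
LF = 40 - 16 = 24

24


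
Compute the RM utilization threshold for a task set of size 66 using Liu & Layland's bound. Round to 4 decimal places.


Compute 2^(1/66) = 1.0105575720
Subtract 1: 1.0105575720 - 1 = 0.0105575720
Multiply by n: 66 * 0.0105575720 = 0.6967997520
Round to 4 dp: 0.6968

0.6968


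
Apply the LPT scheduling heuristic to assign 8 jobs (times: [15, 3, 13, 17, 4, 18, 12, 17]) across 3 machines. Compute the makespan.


Sort jobs in decreasing order (LPT): [18, 17, 17, 15, 13, 12, 4, 3]
Assign each job to the least loaded machine:
  Machine 1: jobs [18, 12, 4], load = 34
  Machine 2: jobs [17, 15], load = 32
  Machine 3: jobs [17, 13, 3], load = 33
Makespan = max load = 34

34


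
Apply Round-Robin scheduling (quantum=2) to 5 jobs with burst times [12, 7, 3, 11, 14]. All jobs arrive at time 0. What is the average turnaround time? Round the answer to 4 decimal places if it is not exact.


Time quantum = 2
Execution trace:
  J1 runs 2 units, time = 2
  J2 runs 2 units, time = 4
  J3 runs 2 units, time = 6
  J4 runs 2 units, time = 8
  J5 runs 2 units, time = 10
  J1 runs 2 units, time = 12
  J2 runs 2 units, time = 14
  J3 runs 1 units, time = 15
  J4 runs 2 units, time = 17
  J5 runs 2 units, time = 19
  J1 runs 2 units, time = 21
  J2 runs 2 units, time = 23
  J4 runs 2 units, time = 25
  J5 runs 2 units, time = 27
  J1 runs 2 units, time = 29
  J2 runs 1 units, time = 30
  J4 runs 2 units, time = 32
  J5 runs 2 units, time = 34
  J1 runs 2 units, time = 36
  J4 runs 2 units, time = 38
  J5 runs 2 units, time = 40
  J1 runs 2 units, time = 42
  J4 runs 1 units, time = 43
  J5 runs 2 units, time = 45
  J5 runs 2 units, time = 47
Finish times: [42, 30, 15, 43, 47]
Average turnaround = 177/5 = 35.4

35.4


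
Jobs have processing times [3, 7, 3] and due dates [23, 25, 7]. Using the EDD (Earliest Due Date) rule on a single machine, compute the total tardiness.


Sort by due date (EDD order): [(3, 7), (3, 23), (7, 25)]
Compute completion times and tardiness:
  Job 1: p=3, d=7, C=3, tardiness=max(0,3-7)=0
  Job 2: p=3, d=23, C=6, tardiness=max(0,6-23)=0
  Job 3: p=7, d=25, C=13, tardiness=max(0,13-25)=0
Total tardiness = 0

0


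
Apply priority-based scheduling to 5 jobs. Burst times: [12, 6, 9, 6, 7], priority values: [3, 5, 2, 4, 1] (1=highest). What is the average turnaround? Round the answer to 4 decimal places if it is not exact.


Sort by priority (ascending = highest first):
Order: [(1, 7), (2, 9), (3, 12), (4, 6), (5, 6)]
Completion times:
  Priority 1, burst=7, C=7
  Priority 2, burst=9, C=16
  Priority 3, burst=12, C=28
  Priority 4, burst=6, C=34
  Priority 5, burst=6, C=40
Average turnaround = 125/5 = 25.0

25.0


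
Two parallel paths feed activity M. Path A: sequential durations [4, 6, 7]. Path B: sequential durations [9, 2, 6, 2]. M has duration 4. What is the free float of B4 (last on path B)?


ES(B4) = sum of predecessors on chain B = 17
EF(B4) = ES + duration = 17 + 2 = 19
Successor of B4 is M. ES(M) = max(sum(A), sum(B)) = max(17, 19) = 19
Free float = ES(successor) - EF(current) = 19 - 19 = 0

0


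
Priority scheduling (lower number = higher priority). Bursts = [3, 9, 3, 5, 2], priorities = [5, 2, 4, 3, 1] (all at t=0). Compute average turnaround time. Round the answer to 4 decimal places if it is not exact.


Sort by priority (ascending = highest first):
Order: [(1, 2), (2, 9), (3, 5), (4, 3), (5, 3)]
Completion times:
  Priority 1, burst=2, C=2
  Priority 2, burst=9, C=11
  Priority 3, burst=5, C=16
  Priority 4, burst=3, C=19
  Priority 5, burst=3, C=22
Average turnaround = 70/5 = 14.0

14.0


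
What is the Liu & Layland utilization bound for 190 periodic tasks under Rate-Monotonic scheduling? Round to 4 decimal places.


Compute 2^(1/190) = 1.0036548056
Subtract 1: 1.0036548056 - 1 = 0.0036548056
Multiply by n: 190 * 0.0036548056 = 0.6944130640
Round to 4 dp: 0.6944

0.6944


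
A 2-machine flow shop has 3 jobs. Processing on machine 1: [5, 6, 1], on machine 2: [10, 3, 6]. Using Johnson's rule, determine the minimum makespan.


Apply Johnson's rule:
  Group 1 (a <= b): [(3, 1, 6), (1, 5, 10)]
  Group 2 (a > b): [(2, 6, 3)]
Optimal job order: [3, 1, 2]
Schedule:
  Job 3: M1 done at 1, M2 done at 7
  Job 1: M1 done at 6, M2 done at 17
  Job 2: M1 done at 12, M2 done at 20
Makespan = 20

20


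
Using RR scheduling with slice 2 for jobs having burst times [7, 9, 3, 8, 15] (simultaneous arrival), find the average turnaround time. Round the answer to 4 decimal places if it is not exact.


Time quantum = 2
Execution trace:
  J1 runs 2 units, time = 2
  J2 runs 2 units, time = 4
  J3 runs 2 units, time = 6
  J4 runs 2 units, time = 8
  J5 runs 2 units, time = 10
  J1 runs 2 units, time = 12
  J2 runs 2 units, time = 14
  J3 runs 1 units, time = 15
  J4 runs 2 units, time = 17
  J5 runs 2 units, time = 19
  J1 runs 2 units, time = 21
  J2 runs 2 units, time = 23
  J4 runs 2 units, time = 25
  J5 runs 2 units, time = 27
  J1 runs 1 units, time = 28
  J2 runs 2 units, time = 30
  J4 runs 2 units, time = 32
  J5 runs 2 units, time = 34
  J2 runs 1 units, time = 35
  J5 runs 2 units, time = 37
  J5 runs 2 units, time = 39
  J5 runs 2 units, time = 41
  J5 runs 1 units, time = 42
Finish times: [28, 35, 15, 32, 42]
Average turnaround = 152/5 = 30.4

30.4


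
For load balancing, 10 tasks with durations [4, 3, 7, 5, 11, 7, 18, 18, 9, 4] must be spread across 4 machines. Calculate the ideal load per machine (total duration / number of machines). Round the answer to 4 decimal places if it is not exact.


Total processing time = 4 + 3 + 7 + 5 + 11 + 7 + 18 + 18 + 9 + 4 = 86
Number of machines = 4
Ideal balanced load = 86 / 4 = 21.5

21.5


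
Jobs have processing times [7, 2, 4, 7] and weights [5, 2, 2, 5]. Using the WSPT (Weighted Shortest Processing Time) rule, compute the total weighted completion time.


Compute p/w ratios and sort ascending (WSPT): [(2, 2), (7, 5), (7, 5), (4, 2)]
Compute weighted completion times:
  Job (p=2,w=2): C=2, w*C=2*2=4
  Job (p=7,w=5): C=9, w*C=5*9=45
  Job (p=7,w=5): C=16, w*C=5*16=80
  Job (p=4,w=2): C=20, w*C=2*20=40
Total weighted completion time = 169

169


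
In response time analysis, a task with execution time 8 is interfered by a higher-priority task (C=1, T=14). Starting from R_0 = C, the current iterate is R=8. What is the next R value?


R_next = C + ceil(R_prev / T_hp) * C_hp
ceil(8 / 14) = ceil(0.5714) = 1
Interference = 1 * 1 = 1
R_next = 8 + 1 = 9

9


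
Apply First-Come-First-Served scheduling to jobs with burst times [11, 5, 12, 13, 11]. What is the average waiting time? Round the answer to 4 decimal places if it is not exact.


FCFS order (as given): [11, 5, 12, 13, 11]
Waiting times:
  Job 1: wait = 0
  Job 2: wait = 11
  Job 3: wait = 16
  Job 4: wait = 28
  Job 5: wait = 41
Sum of waiting times = 96
Average waiting time = 96/5 = 19.2

19.2


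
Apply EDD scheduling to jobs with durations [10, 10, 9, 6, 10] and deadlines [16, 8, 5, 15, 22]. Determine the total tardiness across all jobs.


Sort by due date (EDD order): [(9, 5), (10, 8), (6, 15), (10, 16), (10, 22)]
Compute completion times and tardiness:
  Job 1: p=9, d=5, C=9, tardiness=max(0,9-5)=4
  Job 2: p=10, d=8, C=19, tardiness=max(0,19-8)=11
  Job 3: p=6, d=15, C=25, tardiness=max(0,25-15)=10
  Job 4: p=10, d=16, C=35, tardiness=max(0,35-16)=19
  Job 5: p=10, d=22, C=45, tardiness=max(0,45-22)=23
Total tardiness = 67

67


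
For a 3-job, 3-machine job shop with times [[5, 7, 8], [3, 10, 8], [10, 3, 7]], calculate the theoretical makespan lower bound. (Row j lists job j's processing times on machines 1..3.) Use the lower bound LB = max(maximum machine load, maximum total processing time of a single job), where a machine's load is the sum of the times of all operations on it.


Machine loads:
  Machine 1: 5 + 3 + 10 = 18
  Machine 2: 7 + 10 + 3 = 20
  Machine 3: 8 + 8 + 7 = 23
Max machine load = 23
Job totals:
  Job 1: 20
  Job 2: 21
  Job 3: 20
Max job total = 21
Lower bound = max(23, 21) = 23

23


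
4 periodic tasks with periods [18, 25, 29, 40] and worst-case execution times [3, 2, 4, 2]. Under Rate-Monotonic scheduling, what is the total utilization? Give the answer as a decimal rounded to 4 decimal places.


Compute individual utilizations (exact fractions):
  Task 1: C/T = 3/18 = 1/6 (approx. 0.1667)
  Task 2: C/T = 2/25 (approx. 0.08)
  Task 3: C/T = 4/29 (approx. 0.1379)
  Task 4: C/T = 2/40 = 1/20 (approx. 0.05)
Total utilization U = 1/6 + 2/25 + 4/29 + 1/20 = 3781/8700
Rounded to 4 decimal places: U = 0.4346
RM (Liu & Layland) bound for 4 tasks = 0.756828; compare with U = 3781/8700 (approx. 0.434598)
U <= bound, so schedulable by RM sufficient condition.

0.4346


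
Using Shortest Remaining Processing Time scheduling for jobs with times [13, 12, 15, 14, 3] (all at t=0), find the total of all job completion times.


Since all jobs arrive at t=0, SRPT equals SPT ordering.
SPT order: [3, 12, 13, 14, 15]
Completion times:
  Job 1: p=3, C=3
  Job 2: p=12, C=15
  Job 3: p=13, C=28
  Job 4: p=14, C=42
  Job 5: p=15, C=57
Total completion time = 3 + 15 + 28 + 42 + 57 = 145

145


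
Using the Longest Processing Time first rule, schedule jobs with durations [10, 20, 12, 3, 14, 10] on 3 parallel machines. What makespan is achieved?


Sort jobs in decreasing order (LPT): [20, 14, 12, 10, 10, 3]
Assign each job to the least loaded machine:
  Machine 1: jobs [20, 3], load = 23
  Machine 2: jobs [14, 10], load = 24
  Machine 3: jobs [12, 10], load = 22
Makespan = max load = 24

24


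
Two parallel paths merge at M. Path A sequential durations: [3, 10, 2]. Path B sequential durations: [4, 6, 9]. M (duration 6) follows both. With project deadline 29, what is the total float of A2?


Forward pass: ES(A2) = sum of predecessors on chain A = 3
EF = ES + duration = 3 + 10 = 13
Backward pass: LF(M) = deadline = 29; LS(M) = 29 - 6 = 23
LF(A2) = LS(M) - sum(successors on chain A) = 23 - 2 = 21
LS = LF - duration = 21 - 10 = 11
Total float = LS - ES = 11 - 3 = 8

8


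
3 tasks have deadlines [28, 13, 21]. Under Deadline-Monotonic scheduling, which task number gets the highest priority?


Sort tasks by relative deadline (ascending):
  Task 2: deadline = 13
  Task 3: deadline = 21
  Task 1: deadline = 28
Priority order (highest first): [2, 3, 1]
Highest priority task = 2

2


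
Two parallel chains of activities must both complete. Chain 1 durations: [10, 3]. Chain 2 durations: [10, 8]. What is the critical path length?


Path A total = 10 + 3 = 13
Path B total = 10 + 8 = 18
Critical path = longest path = max(13, 18) = 18

18


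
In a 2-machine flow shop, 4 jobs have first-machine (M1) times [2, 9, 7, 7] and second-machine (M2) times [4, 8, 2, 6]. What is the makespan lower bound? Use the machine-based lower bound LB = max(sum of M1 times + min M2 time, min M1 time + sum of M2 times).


LB1 = sum(M1 times) + min(M2 times) = 25 + 2 = 27
LB2 = min(M1 times) + sum(M2 times) = 2 + 20 = 22
Lower bound = max(LB1, LB2) = max(27, 22) = 27

27


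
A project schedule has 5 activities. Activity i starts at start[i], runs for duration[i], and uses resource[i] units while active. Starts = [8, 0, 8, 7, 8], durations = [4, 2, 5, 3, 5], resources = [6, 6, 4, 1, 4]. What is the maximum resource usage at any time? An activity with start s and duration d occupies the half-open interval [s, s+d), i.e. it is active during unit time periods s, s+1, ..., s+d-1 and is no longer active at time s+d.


Each activity i is active on [start_i, start_i + duration_i).
Compute total resource usage per time slot:
  t=0: active resources = [6], total = 6
  t=1: active resources = [6], total = 6
  t=2: active resources = [], total = 0
  t=3: active resources = [], total = 0
  t=4: active resources = [], total = 0
  t=5: active resources = [], total = 0
  t=6: active resources = [], total = 0
  t=7: active resources = [1], total = 1
  t=8: active resources = [6, 4, 1, 4], total = 15
  t=9: active resources = [6, 4, 1, 4], total = 15
  t=10: active resources = [6, 4, 4], total = 14
  t=11: active resources = [6, 4, 4], total = 14
  t=12: active resources = [4, 4], total = 8
Peak resource demand = 15

15


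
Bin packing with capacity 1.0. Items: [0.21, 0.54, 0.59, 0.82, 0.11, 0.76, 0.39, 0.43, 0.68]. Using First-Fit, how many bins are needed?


Place items sequentially using First-Fit:
  Item 0.21 -> new Bin 1
  Item 0.54 -> Bin 1 (now 0.75)
  Item 0.59 -> new Bin 2
  Item 0.82 -> new Bin 3
  Item 0.11 -> Bin 1 (now 0.86)
  Item 0.76 -> new Bin 4
  Item 0.39 -> Bin 2 (now 0.98)
  Item 0.43 -> new Bin 5
  Item 0.68 -> new Bin 6
Total bins used = 6

6


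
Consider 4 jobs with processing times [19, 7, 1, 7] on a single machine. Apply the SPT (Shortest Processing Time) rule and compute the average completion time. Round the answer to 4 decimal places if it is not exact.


Sort jobs by processing time (SPT order): [1, 7, 7, 19]
Compute completion times sequentially:
  Job 1: processing = 1, completes at 1
  Job 2: processing = 7, completes at 8
  Job 3: processing = 7, completes at 15
  Job 4: processing = 19, completes at 34
Sum of completion times = 58
Average completion time = 58/4 = 14.5

14.5


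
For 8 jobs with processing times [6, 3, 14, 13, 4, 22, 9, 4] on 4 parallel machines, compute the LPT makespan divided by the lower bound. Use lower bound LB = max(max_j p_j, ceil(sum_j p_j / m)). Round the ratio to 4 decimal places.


LPT order: [22, 14, 13, 9, 6, 4, 4, 3]
Machine loads after assignment: [22, 18, 17, 18]
LPT makespan = 22
Lower bound = max(max_job, ceil(total/4)) = max(22, 19) = 22
Ratio = 22 / 22 = 1.0

1.0


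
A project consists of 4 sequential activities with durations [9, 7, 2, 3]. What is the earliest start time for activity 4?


Activity 4 starts after activities 1 through 3 complete.
Predecessor durations: [9, 7, 2]
ES = 9 + 7 + 2 = 18

18


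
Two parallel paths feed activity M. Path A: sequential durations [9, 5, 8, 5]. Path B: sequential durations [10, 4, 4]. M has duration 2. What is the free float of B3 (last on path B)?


ES(B3) = sum of predecessors on chain B = 14
EF(B3) = ES + duration = 14 + 4 = 18
Successor of B3 is M. ES(M) = max(sum(A), sum(B)) = max(27, 18) = 27
Free float = ES(successor) - EF(current) = 27 - 18 = 9

9


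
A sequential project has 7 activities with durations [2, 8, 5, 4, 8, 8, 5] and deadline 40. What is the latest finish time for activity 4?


LF(activity 4) = deadline - sum of successor durations
Successors: activities 5 through 7 with durations [8, 8, 5]
Sum of successor durations = 21
LF = 40 - 21 = 19

19


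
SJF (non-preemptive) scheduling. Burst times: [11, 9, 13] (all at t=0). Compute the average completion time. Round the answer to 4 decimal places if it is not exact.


SJF order (ascending): [9, 11, 13]
Completion times:
  Job 1: burst=9, C=9
  Job 2: burst=11, C=20
  Job 3: burst=13, C=33
Average completion = 62/3 = 20.6667

20.6667


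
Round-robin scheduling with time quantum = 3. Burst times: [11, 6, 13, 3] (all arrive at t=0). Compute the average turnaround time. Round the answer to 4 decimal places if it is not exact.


Time quantum = 3
Execution trace:
  J1 runs 3 units, time = 3
  J2 runs 3 units, time = 6
  J3 runs 3 units, time = 9
  J4 runs 3 units, time = 12
  J1 runs 3 units, time = 15
  J2 runs 3 units, time = 18
  J3 runs 3 units, time = 21
  J1 runs 3 units, time = 24
  J3 runs 3 units, time = 27
  J1 runs 2 units, time = 29
  J3 runs 3 units, time = 32
  J3 runs 1 units, time = 33
Finish times: [29, 18, 33, 12]
Average turnaround = 92/4 = 23.0

23.0


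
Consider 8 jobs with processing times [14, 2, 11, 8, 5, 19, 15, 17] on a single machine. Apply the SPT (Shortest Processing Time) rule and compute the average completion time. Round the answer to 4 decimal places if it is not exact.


Sort jobs by processing time (SPT order): [2, 5, 8, 11, 14, 15, 17, 19]
Compute completion times sequentially:
  Job 1: processing = 2, completes at 2
  Job 2: processing = 5, completes at 7
  Job 3: processing = 8, completes at 15
  Job 4: processing = 11, completes at 26
  Job 5: processing = 14, completes at 40
  Job 6: processing = 15, completes at 55
  Job 7: processing = 17, completes at 72
  Job 8: processing = 19, completes at 91
Sum of completion times = 308
Average completion time = 308/8 = 38.5

38.5


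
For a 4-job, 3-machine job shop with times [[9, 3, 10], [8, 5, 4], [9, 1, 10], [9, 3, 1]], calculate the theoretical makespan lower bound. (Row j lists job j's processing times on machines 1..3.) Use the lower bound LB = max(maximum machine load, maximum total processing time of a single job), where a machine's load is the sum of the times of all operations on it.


Machine loads:
  Machine 1: 9 + 8 + 9 + 9 = 35
  Machine 2: 3 + 5 + 1 + 3 = 12
  Machine 3: 10 + 4 + 10 + 1 = 25
Max machine load = 35
Job totals:
  Job 1: 22
  Job 2: 17
  Job 3: 20
  Job 4: 13
Max job total = 22
Lower bound = max(35, 22) = 35

35


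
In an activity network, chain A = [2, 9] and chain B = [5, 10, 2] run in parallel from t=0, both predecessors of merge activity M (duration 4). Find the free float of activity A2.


ES(A2) = sum of predecessors on chain A = 2
EF(A2) = ES + duration = 2 + 9 = 11
Successor of A2 is M. ES(M) = max(sum(A), sum(B)) = max(11, 17) = 17
Free float = ES(successor) - EF(current) = 17 - 11 = 6

6


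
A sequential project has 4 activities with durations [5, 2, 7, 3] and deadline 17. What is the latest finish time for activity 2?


LF(activity 2) = deadline - sum of successor durations
Successors: activities 3 through 4 with durations [7, 3]
Sum of successor durations = 10
LF = 17 - 10 = 7

7


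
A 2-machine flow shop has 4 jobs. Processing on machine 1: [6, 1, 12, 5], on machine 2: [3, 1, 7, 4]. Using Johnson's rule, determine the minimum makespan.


Apply Johnson's rule:
  Group 1 (a <= b): [(2, 1, 1)]
  Group 2 (a > b): [(3, 12, 7), (4, 5, 4), (1, 6, 3)]
Optimal job order: [2, 3, 4, 1]
Schedule:
  Job 2: M1 done at 1, M2 done at 2
  Job 3: M1 done at 13, M2 done at 20
  Job 4: M1 done at 18, M2 done at 24
  Job 1: M1 done at 24, M2 done at 27
Makespan = 27

27


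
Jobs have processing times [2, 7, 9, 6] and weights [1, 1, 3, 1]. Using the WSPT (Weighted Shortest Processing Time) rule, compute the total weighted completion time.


Compute p/w ratios and sort ascending (WSPT): [(2, 1), (9, 3), (6, 1), (7, 1)]
Compute weighted completion times:
  Job (p=2,w=1): C=2, w*C=1*2=2
  Job (p=9,w=3): C=11, w*C=3*11=33
  Job (p=6,w=1): C=17, w*C=1*17=17
  Job (p=7,w=1): C=24, w*C=1*24=24
Total weighted completion time = 76

76


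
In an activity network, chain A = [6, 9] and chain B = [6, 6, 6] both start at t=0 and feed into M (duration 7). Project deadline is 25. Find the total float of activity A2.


Forward pass: ES(A2) = sum of predecessors on chain A = 6
EF = ES + duration = 6 + 9 = 15
Backward pass: LF(M) = deadline = 25; LS(M) = 25 - 7 = 18
LF(A2) = LS(M) - sum(successors on chain A) = 18 - 0 = 18
LS = LF - duration = 18 - 9 = 9
Total float = LS - ES = 9 - 6 = 3

3


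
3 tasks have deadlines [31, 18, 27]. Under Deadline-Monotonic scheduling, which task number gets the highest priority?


Sort tasks by relative deadline (ascending):
  Task 2: deadline = 18
  Task 3: deadline = 27
  Task 1: deadline = 31
Priority order (highest first): [2, 3, 1]
Highest priority task = 2

2


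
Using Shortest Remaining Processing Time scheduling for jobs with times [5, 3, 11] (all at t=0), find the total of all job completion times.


Since all jobs arrive at t=0, SRPT equals SPT ordering.
SPT order: [3, 5, 11]
Completion times:
  Job 1: p=3, C=3
  Job 2: p=5, C=8
  Job 3: p=11, C=19
Total completion time = 3 + 8 + 19 = 30

30


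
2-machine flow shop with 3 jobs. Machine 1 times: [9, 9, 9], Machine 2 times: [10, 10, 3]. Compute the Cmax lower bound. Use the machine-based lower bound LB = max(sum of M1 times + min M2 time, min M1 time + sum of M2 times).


LB1 = sum(M1 times) + min(M2 times) = 27 + 3 = 30
LB2 = min(M1 times) + sum(M2 times) = 9 + 23 = 32
Lower bound = max(LB1, LB2) = max(30, 32) = 32

32


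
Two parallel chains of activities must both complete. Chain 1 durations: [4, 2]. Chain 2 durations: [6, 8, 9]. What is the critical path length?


Path A total = 4 + 2 = 6
Path B total = 6 + 8 + 9 = 23
Critical path = longest path = max(6, 23) = 23

23


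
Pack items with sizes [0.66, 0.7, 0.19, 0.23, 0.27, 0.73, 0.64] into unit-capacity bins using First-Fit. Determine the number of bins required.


Place items sequentially using First-Fit:
  Item 0.66 -> new Bin 1
  Item 0.7 -> new Bin 2
  Item 0.19 -> Bin 1 (now 0.85)
  Item 0.23 -> Bin 2 (now 0.93)
  Item 0.27 -> new Bin 3
  Item 0.73 -> Bin 3 (now 1.0)
  Item 0.64 -> new Bin 4
Total bins used = 4

4


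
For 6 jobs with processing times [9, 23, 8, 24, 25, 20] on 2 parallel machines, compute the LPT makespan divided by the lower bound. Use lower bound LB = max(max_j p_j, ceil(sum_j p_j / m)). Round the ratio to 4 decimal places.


LPT order: [25, 24, 23, 20, 9, 8]
Machine loads after assignment: [54, 55]
LPT makespan = 55
Lower bound = max(max_job, ceil(total/2)) = max(25, 55) = 55
Ratio = 55 / 55 = 1.0

1.0


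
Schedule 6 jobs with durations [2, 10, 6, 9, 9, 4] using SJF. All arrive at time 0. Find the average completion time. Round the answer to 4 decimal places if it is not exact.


SJF order (ascending): [2, 4, 6, 9, 9, 10]
Completion times:
  Job 1: burst=2, C=2
  Job 2: burst=4, C=6
  Job 3: burst=6, C=12
  Job 4: burst=9, C=21
  Job 5: burst=9, C=30
  Job 6: burst=10, C=40
Average completion = 111/6 = 18.5

18.5


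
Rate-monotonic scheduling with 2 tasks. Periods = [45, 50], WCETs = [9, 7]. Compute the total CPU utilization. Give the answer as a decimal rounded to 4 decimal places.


Compute individual utilizations (exact fractions):
  Task 1: C/T = 9/45 = 1/5 (approx. 0.2)
  Task 2: C/T = 7/50 (approx. 0.14)
Total utilization U = 1/5 + 7/50 = 17/50
Rounded to 4 decimal places: U = 0.3400
RM (Liu & Layland) bound for 2 tasks = 0.828427; compare with U = 17/50 (approx. 0.340000)
U <= bound, so schedulable by RM sufficient condition.

0.3400


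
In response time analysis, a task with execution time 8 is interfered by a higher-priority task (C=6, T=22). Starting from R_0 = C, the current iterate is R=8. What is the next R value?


R_next = C + ceil(R_prev / T_hp) * C_hp
ceil(8 / 22) = ceil(0.3636) = 1
Interference = 1 * 6 = 6
R_next = 8 + 6 = 14

14


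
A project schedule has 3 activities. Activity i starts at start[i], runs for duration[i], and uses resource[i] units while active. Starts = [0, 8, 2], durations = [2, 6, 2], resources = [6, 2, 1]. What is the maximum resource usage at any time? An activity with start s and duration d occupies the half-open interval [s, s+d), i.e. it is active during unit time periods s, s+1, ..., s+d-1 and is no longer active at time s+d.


Each activity i is active on [start_i, start_i + duration_i).
Compute total resource usage per time slot:
  t=0: active resources = [6], total = 6
  t=1: active resources = [6], total = 6
  t=2: active resources = [1], total = 1
  t=3: active resources = [1], total = 1
  t=4: active resources = [], total = 0
  t=5: active resources = [], total = 0
  t=6: active resources = [], total = 0
  t=7: active resources = [], total = 0
  t=8: active resources = [2], total = 2
  t=9: active resources = [2], total = 2
  t=10: active resources = [2], total = 2
  t=11: active resources = [2], total = 2
  t=12: active resources = [2], total = 2
  t=13: active resources = [2], total = 2
Peak resource demand = 6

6


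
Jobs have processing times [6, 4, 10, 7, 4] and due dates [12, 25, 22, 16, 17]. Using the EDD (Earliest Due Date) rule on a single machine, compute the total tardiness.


Sort by due date (EDD order): [(6, 12), (7, 16), (4, 17), (10, 22), (4, 25)]
Compute completion times and tardiness:
  Job 1: p=6, d=12, C=6, tardiness=max(0,6-12)=0
  Job 2: p=7, d=16, C=13, tardiness=max(0,13-16)=0
  Job 3: p=4, d=17, C=17, tardiness=max(0,17-17)=0
  Job 4: p=10, d=22, C=27, tardiness=max(0,27-22)=5
  Job 5: p=4, d=25, C=31, tardiness=max(0,31-25)=6
Total tardiness = 11

11


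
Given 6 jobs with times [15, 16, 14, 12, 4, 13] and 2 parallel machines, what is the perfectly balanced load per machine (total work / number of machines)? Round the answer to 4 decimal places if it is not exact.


Total processing time = 15 + 16 + 14 + 12 + 4 + 13 = 74
Number of machines = 2
Ideal balanced load = 74 / 2 = 37.0

37.0


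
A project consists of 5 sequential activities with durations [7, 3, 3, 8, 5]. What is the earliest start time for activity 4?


Activity 4 starts after activities 1 through 3 complete.
Predecessor durations: [7, 3, 3]
ES = 7 + 3 + 3 = 13

13


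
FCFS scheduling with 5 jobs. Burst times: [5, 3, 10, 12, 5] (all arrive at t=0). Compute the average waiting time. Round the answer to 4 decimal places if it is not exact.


FCFS order (as given): [5, 3, 10, 12, 5]
Waiting times:
  Job 1: wait = 0
  Job 2: wait = 5
  Job 3: wait = 8
  Job 4: wait = 18
  Job 5: wait = 30
Sum of waiting times = 61
Average waiting time = 61/5 = 12.2

12.2


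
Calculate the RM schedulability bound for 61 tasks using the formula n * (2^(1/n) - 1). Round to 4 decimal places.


Compute 2^(1/61) = 1.0114278734
Subtract 1: 1.0114278734 - 1 = 0.0114278734
Multiply by n: 61 * 0.0114278734 = 0.6971002774
Round to 4 dp: 0.6971

0.6971


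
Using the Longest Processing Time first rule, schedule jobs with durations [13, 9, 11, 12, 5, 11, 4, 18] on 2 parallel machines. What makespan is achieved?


Sort jobs in decreasing order (LPT): [18, 13, 12, 11, 11, 9, 5, 4]
Assign each job to the least loaded machine:
  Machine 1: jobs [18, 11, 9, 4], load = 42
  Machine 2: jobs [13, 12, 11, 5], load = 41
Makespan = max load = 42

42


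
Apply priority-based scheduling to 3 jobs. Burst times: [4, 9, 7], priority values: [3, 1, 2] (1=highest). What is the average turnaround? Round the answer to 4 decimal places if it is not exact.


Sort by priority (ascending = highest first):
Order: [(1, 9), (2, 7), (3, 4)]
Completion times:
  Priority 1, burst=9, C=9
  Priority 2, burst=7, C=16
  Priority 3, burst=4, C=20
Average turnaround = 45/3 = 15.0

15.0


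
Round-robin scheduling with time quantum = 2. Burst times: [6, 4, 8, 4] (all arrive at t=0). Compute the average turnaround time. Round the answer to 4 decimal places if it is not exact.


Time quantum = 2
Execution trace:
  J1 runs 2 units, time = 2
  J2 runs 2 units, time = 4
  J3 runs 2 units, time = 6
  J4 runs 2 units, time = 8
  J1 runs 2 units, time = 10
  J2 runs 2 units, time = 12
  J3 runs 2 units, time = 14
  J4 runs 2 units, time = 16
  J1 runs 2 units, time = 18
  J3 runs 2 units, time = 20
  J3 runs 2 units, time = 22
Finish times: [18, 12, 22, 16]
Average turnaround = 68/4 = 17.0

17.0


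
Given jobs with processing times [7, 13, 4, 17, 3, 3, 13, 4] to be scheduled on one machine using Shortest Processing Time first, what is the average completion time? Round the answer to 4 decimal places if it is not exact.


Sort jobs by processing time (SPT order): [3, 3, 4, 4, 7, 13, 13, 17]
Compute completion times sequentially:
  Job 1: processing = 3, completes at 3
  Job 2: processing = 3, completes at 6
  Job 3: processing = 4, completes at 10
  Job 4: processing = 4, completes at 14
  Job 5: processing = 7, completes at 21
  Job 6: processing = 13, completes at 34
  Job 7: processing = 13, completes at 47
  Job 8: processing = 17, completes at 64
Sum of completion times = 199
Average completion time = 199/8 = 24.875

24.875


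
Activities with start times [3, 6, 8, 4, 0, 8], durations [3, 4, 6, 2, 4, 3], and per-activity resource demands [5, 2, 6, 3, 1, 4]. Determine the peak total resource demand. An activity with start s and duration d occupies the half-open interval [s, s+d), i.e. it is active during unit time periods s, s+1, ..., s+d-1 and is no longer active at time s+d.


Each activity i is active on [start_i, start_i + duration_i).
Compute total resource usage per time slot:
  t=0: active resources = [1], total = 1
  t=1: active resources = [1], total = 1
  t=2: active resources = [1], total = 1
  t=3: active resources = [5, 1], total = 6
  t=4: active resources = [5, 3], total = 8
  t=5: active resources = [5, 3], total = 8
  t=6: active resources = [2], total = 2
  t=7: active resources = [2], total = 2
  t=8: active resources = [2, 6, 4], total = 12
  t=9: active resources = [2, 6, 4], total = 12
  t=10: active resources = [6, 4], total = 10
  t=11: active resources = [6], total = 6
  t=12: active resources = [6], total = 6
  t=13: active resources = [6], total = 6
Peak resource demand = 12

12


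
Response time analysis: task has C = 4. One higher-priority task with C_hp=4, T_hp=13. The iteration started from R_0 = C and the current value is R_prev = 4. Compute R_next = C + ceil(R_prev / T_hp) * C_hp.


R_next = C + ceil(R_prev / T_hp) * C_hp
ceil(4 / 13) = ceil(0.3077) = 1
Interference = 1 * 4 = 4
R_next = 4 + 4 = 8

8


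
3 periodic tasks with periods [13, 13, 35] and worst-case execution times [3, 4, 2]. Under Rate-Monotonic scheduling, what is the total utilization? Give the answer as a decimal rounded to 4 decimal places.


Compute individual utilizations (exact fractions):
  Task 1: C/T = 3/13 (approx. 0.2308)
  Task 2: C/T = 4/13 (approx. 0.3077)
  Task 3: C/T = 2/35 (approx. 0.0571)
Total utilization U = 3/13 + 4/13 + 2/35 = 271/455
Rounded to 4 decimal places: U = 0.5956
RM (Liu & Layland) bound for 3 tasks = 0.779763; compare with U = 271/455 (approx. 0.595604)
U <= bound, so schedulable by RM sufficient condition.

0.5956


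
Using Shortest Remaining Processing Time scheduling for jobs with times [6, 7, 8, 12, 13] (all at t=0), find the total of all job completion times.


Since all jobs arrive at t=0, SRPT equals SPT ordering.
SPT order: [6, 7, 8, 12, 13]
Completion times:
  Job 1: p=6, C=6
  Job 2: p=7, C=13
  Job 3: p=8, C=21
  Job 4: p=12, C=33
  Job 5: p=13, C=46
Total completion time = 6 + 13 + 21 + 33 + 46 = 119

119


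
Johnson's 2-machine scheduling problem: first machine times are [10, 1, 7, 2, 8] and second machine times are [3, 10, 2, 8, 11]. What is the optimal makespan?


Apply Johnson's rule:
  Group 1 (a <= b): [(2, 1, 10), (4, 2, 8), (5, 8, 11)]
  Group 2 (a > b): [(1, 10, 3), (3, 7, 2)]
Optimal job order: [2, 4, 5, 1, 3]
Schedule:
  Job 2: M1 done at 1, M2 done at 11
  Job 4: M1 done at 3, M2 done at 19
  Job 5: M1 done at 11, M2 done at 30
  Job 1: M1 done at 21, M2 done at 33
  Job 3: M1 done at 28, M2 done at 35
Makespan = 35

35


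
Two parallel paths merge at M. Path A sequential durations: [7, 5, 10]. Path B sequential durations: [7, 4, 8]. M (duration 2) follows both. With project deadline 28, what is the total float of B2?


Forward pass: ES(B2) = sum of predecessors on chain B = 7
EF = ES + duration = 7 + 4 = 11
Backward pass: LF(M) = deadline = 28; LS(M) = 28 - 2 = 26
LF(B2) = LS(M) - sum(successors on chain B) = 26 - 8 = 18
LS = LF - duration = 18 - 4 = 14
Total float = LS - ES = 14 - 7 = 7

7


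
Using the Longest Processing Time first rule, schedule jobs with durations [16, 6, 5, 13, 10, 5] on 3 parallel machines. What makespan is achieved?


Sort jobs in decreasing order (LPT): [16, 13, 10, 6, 5, 5]
Assign each job to the least loaded machine:
  Machine 1: jobs [16, 5], load = 21
  Machine 2: jobs [13, 5], load = 18
  Machine 3: jobs [10, 6], load = 16
Makespan = max load = 21

21


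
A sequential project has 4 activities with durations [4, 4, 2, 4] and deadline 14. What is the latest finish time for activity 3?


LF(activity 3) = deadline - sum of successor durations
Successors: activities 4 through 4 with durations [4]
Sum of successor durations = 4
LF = 14 - 4 = 10

10


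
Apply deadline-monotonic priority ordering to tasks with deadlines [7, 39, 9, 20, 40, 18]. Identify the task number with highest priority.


Sort tasks by relative deadline (ascending):
  Task 1: deadline = 7
  Task 3: deadline = 9
  Task 6: deadline = 18
  Task 4: deadline = 20
  Task 2: deadline = 39
  Task 5: deadline = 40
Priority order (highest first): [1, 3, 6, 4, 2, 5]
Highest priority task = 1

1


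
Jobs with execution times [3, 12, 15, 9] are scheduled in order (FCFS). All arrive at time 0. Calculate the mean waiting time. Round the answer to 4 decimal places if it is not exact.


FCFS order (as given): [3, 12, 15, 9]
Waiting times:
  Job 1: wait = 0
  Job 2: wait = 3
  Job 3: wait = 15
  Job 4: wait = 30
Sum of waiting times = 48
Average waiting time = 48/4 = 12.0

12.0


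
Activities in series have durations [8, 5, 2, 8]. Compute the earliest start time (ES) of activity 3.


Activity 3 starts after activities 1 through 2 complete.
Predecessor durations: [8, 5]
ES = 8 + 5 = 13

13


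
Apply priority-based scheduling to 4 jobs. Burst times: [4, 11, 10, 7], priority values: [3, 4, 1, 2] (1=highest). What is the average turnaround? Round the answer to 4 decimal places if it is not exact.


Sort by priority (ascending = highest first):
Order: [(1, 10), (2, 7), (3, 4), (4, 11)]
Completion times:
  Priority 1, burst=10, C=10
  Priority 2, burst=7, C=17
  Priority 3, burst=4, C=21
  Priority 4, burst=11, C=32
Average turnaround = 80/4 = 20.0

20.0


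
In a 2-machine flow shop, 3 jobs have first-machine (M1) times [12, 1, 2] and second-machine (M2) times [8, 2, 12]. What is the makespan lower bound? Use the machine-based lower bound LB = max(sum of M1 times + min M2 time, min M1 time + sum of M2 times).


LB1 = sum(M1 times) + min(M2 times) = 15 + 2 = 17
LB2 = min(M1 times) + sum(M2 times) = 1 + 22 = 23
Lower bound = max(LB1, LB2) = max(17, 23) = 23

23


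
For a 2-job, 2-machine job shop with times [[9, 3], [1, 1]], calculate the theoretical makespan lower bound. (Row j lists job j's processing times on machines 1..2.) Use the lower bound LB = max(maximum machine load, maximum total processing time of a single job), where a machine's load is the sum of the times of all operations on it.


Machine loads:
  Machine 1: 9 + 1 = 10
  Machine 2: 3 + 1 = 4
Max machine load = 10
Job totals:
  Job 1: 12
  Job 2: 2
Max job total = 12
Lower bound = max(10, 12) = 12

12


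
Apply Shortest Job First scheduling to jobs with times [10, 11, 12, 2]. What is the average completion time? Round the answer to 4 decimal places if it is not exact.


SJF order (ascending): [2, 10, 11, 12]
Completion times:
  Job 1: burst=2, C=2
  Job 2: burst=10, C=12
  Job 3: burst=11, C=23
  Job 4: burst=12, C=35
Average completion = 72/4 = 18.0

18.0


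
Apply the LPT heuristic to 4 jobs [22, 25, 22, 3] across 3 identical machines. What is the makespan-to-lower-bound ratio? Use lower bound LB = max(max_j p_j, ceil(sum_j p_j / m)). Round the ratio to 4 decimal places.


LPT order: [25, 22, 22, 3]
Machine loads after assignment: [25, 25, 22]
LPT makespan = 25
Lower bound = max(max_job, ceil(total/3)) = max(25, 24) = 25
Ratio = 25 / 25 = 1.0

1.0


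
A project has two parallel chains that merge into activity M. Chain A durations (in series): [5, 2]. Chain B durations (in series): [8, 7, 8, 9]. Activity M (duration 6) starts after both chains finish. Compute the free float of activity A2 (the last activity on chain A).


ES(A2) = sum of predecessors on chain A = 5
EF(A2) = ES + duration = 5 + 2 = 7
Successor of A2 is M. ES(M) = max(sum(A), sum(B)) = max(7, 32) = 32
Free float = ES(successor) - EF(current) = 32 - 7 = 25

25


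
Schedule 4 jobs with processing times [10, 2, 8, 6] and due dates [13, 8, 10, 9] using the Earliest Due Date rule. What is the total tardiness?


Sort by due date (EDD order): [(2, 8), (6, 9), (8, 10), (10, 13)]
Compute completion times and tardiness:
  Job 1: p=2, d=8, C=2, tardiness=max(0,2-8)=0
  Job 2: p=6, d=9, C=8, tardiness=max(0,8-9)=0
  Job 3: p=8, d=10, C=16, tardiness=max(0,16-10)=6
  Job 4: p=10, d=13, C=26, tardiness=max(0,26-13)=13
Total tardiness = 19

19
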